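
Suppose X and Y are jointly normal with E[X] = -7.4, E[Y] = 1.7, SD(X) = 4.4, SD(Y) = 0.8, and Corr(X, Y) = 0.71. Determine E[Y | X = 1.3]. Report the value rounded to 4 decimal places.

2.8231

E[Y | X=x] = μ_Y + ρ(σ_Y/σ_X)(x − μ_X) for jointly normal variables.
E[Y | X=1.3] = 1.7 + (0.71)·(0.8/4.4)·(1.3 − (-7.4)) = 1.7 + (0.12909)·(8.7) = 2.8231.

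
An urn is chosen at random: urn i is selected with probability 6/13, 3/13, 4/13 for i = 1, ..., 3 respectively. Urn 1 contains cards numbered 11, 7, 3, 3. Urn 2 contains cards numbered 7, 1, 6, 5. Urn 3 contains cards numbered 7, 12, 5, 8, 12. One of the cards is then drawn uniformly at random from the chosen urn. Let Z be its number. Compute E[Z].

E[Z | urn 1] = (11+7+3+3)/4 = 6.
E[Z | urn 2] = (7+1+6+5)/4 = 19/4.
E[Z | urn 3] = (7+12+5+8+12)/5 = 44/5.
By the law of total expectation,
E[Z] = (6/13)·(6) + (3/13)·(19/4) + (4/13)·(44/5) = 1709/260.

1709/260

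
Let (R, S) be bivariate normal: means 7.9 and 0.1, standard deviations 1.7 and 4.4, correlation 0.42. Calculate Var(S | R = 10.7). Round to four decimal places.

15.9449

Var(S | R=x) = (1 − ρ²)·σ_S².
Var(S | R=10.7) = (4.4)²·(1 − (0.42)²) = 19.36·0.8236 = 15.9449.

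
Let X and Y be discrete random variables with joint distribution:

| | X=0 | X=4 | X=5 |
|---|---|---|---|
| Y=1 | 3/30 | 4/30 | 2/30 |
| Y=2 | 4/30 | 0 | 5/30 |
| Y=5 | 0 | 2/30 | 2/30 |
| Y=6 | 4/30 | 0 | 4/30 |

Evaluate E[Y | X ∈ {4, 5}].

P(X ∈ {4, 5}) = 19/30.
Σ Y·P over the event = 1·(4/30) + 5·(2/30) + 1·(2/30) + 2·(5/30) + 5·(2/30) + 6·(4/30) = 2.
E[Y | X ∈ {4, 5}] = (2) / (19/30) = 60/19.

60/19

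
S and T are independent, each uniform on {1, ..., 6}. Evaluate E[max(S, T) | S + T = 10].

17/3

Outcomes with S + T = 10: (4,6), (5,5), (6,4), each with probability 1/36.
E[max(S, T) | S + T = 10] = (6 + 5 + 6) / 3 = 17/3.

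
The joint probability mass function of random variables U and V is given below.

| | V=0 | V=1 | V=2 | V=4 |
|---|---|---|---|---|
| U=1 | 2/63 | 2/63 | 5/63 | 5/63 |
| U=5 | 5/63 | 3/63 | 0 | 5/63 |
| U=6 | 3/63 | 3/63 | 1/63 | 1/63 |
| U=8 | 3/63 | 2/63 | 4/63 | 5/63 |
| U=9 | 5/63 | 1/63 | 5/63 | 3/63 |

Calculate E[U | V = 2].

P(V = 2) = 5/21.
Σ U·P over the event = 1·(5/63) + 6·(1/63) + 8·(4/63) + 9·(5/63) = 88/63.
E[U | V = 2] = (88/63) / (5/21) = 88/15.

88/15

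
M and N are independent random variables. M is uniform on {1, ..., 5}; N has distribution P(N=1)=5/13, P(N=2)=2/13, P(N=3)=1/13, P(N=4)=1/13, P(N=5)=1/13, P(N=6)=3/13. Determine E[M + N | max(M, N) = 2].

29/9

P(max(M, N) = 2) = 9/65.
Summing (M+N)·P(x,y) over outcomes with max(M, N) = 2 gives 29/65.
E[M + N | max(M, N) = 2] = (29/65) / (9/65) = 29/9.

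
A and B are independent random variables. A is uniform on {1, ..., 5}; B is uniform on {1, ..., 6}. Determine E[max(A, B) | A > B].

P(A > B) = 1/3.
Summing max(A,B)·P(x,y) over outcomes with A > B gives 4/3.
E[max(A, B) | A > B] = (4/3) / (1/3) = 4.

4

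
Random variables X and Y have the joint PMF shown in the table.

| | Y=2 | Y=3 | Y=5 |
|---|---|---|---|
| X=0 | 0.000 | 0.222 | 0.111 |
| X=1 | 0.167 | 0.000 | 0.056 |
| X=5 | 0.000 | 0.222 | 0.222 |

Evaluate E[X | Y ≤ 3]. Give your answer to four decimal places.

P(Y ≤ 3) = 0.611.
Σ X·P over the event = 0·(0.222) + 1·(0.167) + 5·(0.222) = 1.277.
E[X | Y ≤ 3] = (1.277) / (0.611) = 2.0900.

2.0900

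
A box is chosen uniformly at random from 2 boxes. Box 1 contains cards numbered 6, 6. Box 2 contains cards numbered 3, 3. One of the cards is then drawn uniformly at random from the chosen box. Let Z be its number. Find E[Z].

E[Z | box 1] = (6+6)/2 = 6.
E[Z | box 2] = (3+3)/2 = 3.
E[Z] = (1/2)·(6) + (1/2)·(3) = 9/2.

9/2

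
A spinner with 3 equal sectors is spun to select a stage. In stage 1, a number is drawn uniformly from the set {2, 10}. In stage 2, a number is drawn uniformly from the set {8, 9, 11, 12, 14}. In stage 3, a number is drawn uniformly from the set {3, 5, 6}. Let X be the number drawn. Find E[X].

E[X | stage 1] = (2+10)/2 = 6.
E[X | stage 2] = (8+9+11+12+14)/5 = 54/5.
E[X | stage 3] = (3+5+6)/3 = 14/3.
By the law of total expectation,
E[X] = (1/3)·(6) + (1/3)·(54/5) + (1/3)·(14/3) = 322/45.

322/45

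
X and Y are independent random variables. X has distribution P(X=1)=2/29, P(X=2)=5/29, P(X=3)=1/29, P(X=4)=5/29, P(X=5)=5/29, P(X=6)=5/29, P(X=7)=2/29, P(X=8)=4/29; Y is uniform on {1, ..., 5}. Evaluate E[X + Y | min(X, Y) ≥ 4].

P(min(X, Y) ≥ 4) = 42/145.
Summing (X+Y)·P(x,y) over outcomes with min(X, Y) ≥ 4 gives 431/145.
E[X + Y | min(X, Y) ≥ 4] = (431/145) / (42/145) = 431/42.

431/42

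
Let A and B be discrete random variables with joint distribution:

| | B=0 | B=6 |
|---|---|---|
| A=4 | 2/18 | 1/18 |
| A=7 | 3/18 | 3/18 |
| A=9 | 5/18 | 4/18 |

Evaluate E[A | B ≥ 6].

P(B ≥ 6) = 4/9.
Summing A·P(A=x,B=y) over the conditioning event gives 61/18.
E[A | B ≥ 6] = (61/18) / (4/9) = 61/8.

61/8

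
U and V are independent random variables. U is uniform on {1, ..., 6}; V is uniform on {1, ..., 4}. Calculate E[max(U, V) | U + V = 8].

5

Outcomes with U + V = 8: (4,4), (5,3), (6,2), each with probability 1/24.
E[max(U, V) | U + V = 8] = (4 + 5 + 6) / 3 = 5.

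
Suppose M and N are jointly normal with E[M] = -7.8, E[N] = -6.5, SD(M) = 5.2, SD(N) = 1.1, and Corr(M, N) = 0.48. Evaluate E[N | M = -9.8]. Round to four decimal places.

-6.7031

For a bivariate normal, E[N | M=x] = μ_N + ρ·(σ_N/σ_M)·(x − μ_M).
E[N | M=-9.8] = -6.5 + (0.48)·(1.1/5.2)·(-9.8 − (-7.8)) = -6.5 + (0.10154)·(-2) = -6.7031.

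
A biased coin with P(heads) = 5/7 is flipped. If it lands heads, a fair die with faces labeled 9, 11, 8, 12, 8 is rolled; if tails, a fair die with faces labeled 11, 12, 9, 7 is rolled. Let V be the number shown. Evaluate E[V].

135/14

E[V | heads] = (9+11+8+12+8)/5 = 48/5.
E[V | tails] = (11+12+9+7)/4 = 39/4.
By the law of total expectation,
E[V] = (5/7)·(48/5) + (2/7)·(39/4) = 135/14.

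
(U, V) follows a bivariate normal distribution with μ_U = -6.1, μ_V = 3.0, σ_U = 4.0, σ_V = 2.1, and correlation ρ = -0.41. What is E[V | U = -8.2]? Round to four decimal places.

3.4520

For a bivariate normal, E[V | U=x] = μ_V + ρ·(σ_V/σ_U)·(x − μ_U).
E[V | U=-8.2] = 3.0 + (-0.41)·(2.1/4.0)·(-8.2 − (-6.1)) = 3.0 + (-0.21525)·(-2.1) = 3.4520.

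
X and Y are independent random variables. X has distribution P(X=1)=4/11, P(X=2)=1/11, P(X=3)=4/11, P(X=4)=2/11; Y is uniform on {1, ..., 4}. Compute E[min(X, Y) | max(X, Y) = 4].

38/17

P(max(X, Y) = 4) = 17/44.
Summing min(X,Y)·P(x,y) over outcomes with max(X, Y) = 4 gives 19/22.
E[min(X, Y) | max(X, Y) = 4] = (19/22) / (17/44) = 38/17.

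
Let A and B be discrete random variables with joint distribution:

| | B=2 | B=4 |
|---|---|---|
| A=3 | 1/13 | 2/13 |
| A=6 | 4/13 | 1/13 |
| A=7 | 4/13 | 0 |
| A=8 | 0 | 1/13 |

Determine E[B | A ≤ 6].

P(A ≤ 6) = 8/13.
Summing B·P(A=x,B=y) over the conditioning event gives 22/13.
E[B | A ≤ 6] = (22/13) / (8/13) = 11/4.

11/4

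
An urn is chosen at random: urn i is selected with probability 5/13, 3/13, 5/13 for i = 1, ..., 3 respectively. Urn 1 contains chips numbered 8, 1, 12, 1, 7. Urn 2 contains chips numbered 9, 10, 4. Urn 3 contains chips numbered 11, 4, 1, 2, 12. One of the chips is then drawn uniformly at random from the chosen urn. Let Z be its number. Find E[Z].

E[Z | urn 1] = (8+1+12+1+7)/5 = 29/5.
E[Z | urn 2] = (9+10+4)/3 = 23/3.
E[Z | urn 3] = (11+4+1+2+12)/5 = 6.
E[Z] = (5/13)·(29/5) + (3/13)·(23/3) + (5/13)·(6) = 82/13.

82/13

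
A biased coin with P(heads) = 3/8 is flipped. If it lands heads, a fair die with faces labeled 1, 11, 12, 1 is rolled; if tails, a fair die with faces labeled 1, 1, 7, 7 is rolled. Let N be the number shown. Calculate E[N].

E[N | heads] = (1+11+12+1)/4 = 25/4.
E[N | tails] = (1+1+7+7)/4 = 4.
By the law of total expectation,
E[N] = (3/8)·(25/4) + (5/8)·(4) = 155/32.

155/32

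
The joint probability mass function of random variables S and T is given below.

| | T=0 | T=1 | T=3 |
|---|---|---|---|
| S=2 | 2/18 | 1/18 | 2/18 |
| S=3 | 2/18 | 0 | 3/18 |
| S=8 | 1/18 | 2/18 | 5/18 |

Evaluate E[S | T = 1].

6

P(T = 1) = 1/6.
Σ S·P over the event = 2·(1/18) + 8·(2/18) = 1.
E[S | T = 1] = (1) / (1/6) = 6.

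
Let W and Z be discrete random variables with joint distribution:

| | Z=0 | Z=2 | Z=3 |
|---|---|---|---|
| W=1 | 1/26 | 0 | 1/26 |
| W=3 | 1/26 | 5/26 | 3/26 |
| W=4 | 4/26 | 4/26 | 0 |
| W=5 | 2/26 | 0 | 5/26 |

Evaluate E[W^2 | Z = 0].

P(Z = 0) = 4/13.
Summing W^2·P(W=x,Z=y) over the conditioning event gives 62/13.
E[W^2 | Z = 0] = (62/13) / (4/13) = 31/2.

31/2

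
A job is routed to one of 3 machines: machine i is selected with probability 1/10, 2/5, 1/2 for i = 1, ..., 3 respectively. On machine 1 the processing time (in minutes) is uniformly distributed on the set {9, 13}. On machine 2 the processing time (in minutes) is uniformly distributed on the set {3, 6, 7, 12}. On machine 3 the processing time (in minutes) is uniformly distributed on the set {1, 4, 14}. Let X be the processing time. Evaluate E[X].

E[X | machine 1] = (9+13)/2 = 11.
E[X | machine 2] = (3+6+7+12)/4 = 7.
E[X | machine 3] = (1+4+14)/3 = 19/3.
E[X] = (1/10)·(11) + (2/5)·(7) + (1/2)·(19/3) = 106/15.

106/15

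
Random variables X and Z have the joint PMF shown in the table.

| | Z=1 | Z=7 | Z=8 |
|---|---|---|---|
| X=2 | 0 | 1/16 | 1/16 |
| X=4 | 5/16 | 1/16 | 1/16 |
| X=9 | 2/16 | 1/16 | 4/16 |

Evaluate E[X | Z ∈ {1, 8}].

P(Z ∈ {1, 8}) = 13/16.
Σ X·P over the event = 2·(1/16) + 4·(5/16) + 4·(1/16) + 9·(2/16) + 9·(4/16) = 5.
E[X | Z ∈ {1, 8}] = (5) / (13/16) = 80/13.

80/13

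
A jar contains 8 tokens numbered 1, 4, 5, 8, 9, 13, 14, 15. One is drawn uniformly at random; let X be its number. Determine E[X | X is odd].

43/5

P(X is odd) = 5/8.
Σ over the event: 1·1/8 + 5·1/8 + 9·1/8 + 13·1/8 + 15·1/8 = 43/8.
E[X | X is odd] = (43/8) / (5/8) = 43/5.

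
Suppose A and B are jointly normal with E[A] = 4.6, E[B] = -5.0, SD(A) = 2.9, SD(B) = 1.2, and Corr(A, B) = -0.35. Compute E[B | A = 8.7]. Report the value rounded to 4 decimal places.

-5.5938

For a bivariate normal, E[B | A=x] = μ_B + ρ·(σ_B/σ_A)·(x − μ_A).
E[B | A=8.7] = -5.0 + (-0.35)·(1.2/2.9)·(8.7 − (4.6)) = -5.0 + (-0.14483)·(4.1) = -5.5938.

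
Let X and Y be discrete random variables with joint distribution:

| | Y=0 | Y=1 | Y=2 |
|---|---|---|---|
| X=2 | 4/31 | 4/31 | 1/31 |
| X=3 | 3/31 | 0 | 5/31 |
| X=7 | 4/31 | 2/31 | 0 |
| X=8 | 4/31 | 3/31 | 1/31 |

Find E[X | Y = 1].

46/9

P(Y = 1) = 9/31.
Σ X·P over the event = 2·(4/31) + 7·(2/31) + 8·(3/31) = 46/31.
E[X | Y = 1] = (46/31) / (9/31) = 46/9.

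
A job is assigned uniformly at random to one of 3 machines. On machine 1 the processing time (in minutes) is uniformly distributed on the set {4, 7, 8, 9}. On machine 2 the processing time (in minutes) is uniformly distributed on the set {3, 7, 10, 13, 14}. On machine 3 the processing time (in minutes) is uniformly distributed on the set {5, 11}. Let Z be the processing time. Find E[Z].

E[Z | machine 1] = (4+7+8+9)/4 = 7.
E[Z | machine 2] = (3+7+10+13+14)/5 = 47/5.
E[Z | machine 3] = (5+11)/2 = 8.
By the law of total expectation,
E[Z] = (1/3)·(7) + (1/3)·(47/5) + (1/3)·(8) = 122/15.

122/15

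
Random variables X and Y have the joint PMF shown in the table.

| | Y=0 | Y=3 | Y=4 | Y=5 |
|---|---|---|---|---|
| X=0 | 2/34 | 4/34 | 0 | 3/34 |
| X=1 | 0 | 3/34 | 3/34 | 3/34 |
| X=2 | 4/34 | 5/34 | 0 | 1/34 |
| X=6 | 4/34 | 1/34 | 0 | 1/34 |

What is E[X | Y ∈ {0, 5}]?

43/18

P(Y ∈ {0, 5}) = 9/17.
Summing X·P(X=x,Y=y) over the conditioning event gives 43/34.
E[X | Y ∈ {0, 5}] = (43/34) / (9/17) = 43/18.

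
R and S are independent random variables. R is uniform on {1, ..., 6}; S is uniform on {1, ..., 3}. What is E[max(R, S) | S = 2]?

P(S = 2) = 1/3.
Summing max(R,S)·P(x,y) over outcomes with S = 2 gives 11/9.
E[max(R, S) | S = 2] = (11/9) / (1/3) = 11/3.

11/3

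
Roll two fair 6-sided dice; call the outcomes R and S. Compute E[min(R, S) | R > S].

P(R > S) = 5/12.
Summing min(R,S)·P(x,y) over outcomes with R > S gives 35/36.
E[min(R, S) | R > S] = (35/36) / (5/12) = 7/3.

7/3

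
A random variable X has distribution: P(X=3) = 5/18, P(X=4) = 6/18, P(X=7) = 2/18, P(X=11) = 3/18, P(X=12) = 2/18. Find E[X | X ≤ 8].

P(X ≤ 8) = 13/18.
Σ over the event: 3·5/18 + 4·1/3 + 7·1/9 = 53/18.
E[X | X ≤ 8] = (53/18) / (13/18) = 53/13.

53/13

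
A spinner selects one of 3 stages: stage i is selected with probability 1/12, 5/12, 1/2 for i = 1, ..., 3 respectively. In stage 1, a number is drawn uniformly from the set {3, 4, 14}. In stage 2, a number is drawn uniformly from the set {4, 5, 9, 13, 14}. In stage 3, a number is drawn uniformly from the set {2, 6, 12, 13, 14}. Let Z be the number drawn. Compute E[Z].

271/30

E[Z | stage 1] = (3+4+14)/3 = 7.
E[Z | stage 2] = (4+5+9+13+14)/5 = 9.
E[Z | stage 3] = (2+6+12+13+14)/5 = 47/5.
By the law of total expectation,
E[Z] = (1/12)·(7) + (5/12)·(9) + (1/2)·(47/5) = 271/30.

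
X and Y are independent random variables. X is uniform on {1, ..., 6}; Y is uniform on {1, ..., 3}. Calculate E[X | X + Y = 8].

P(X + Y = 8) = 1/9.
Summing X·P(x,y) over outcomes with X + Y = 8 gives 11/18.
E[X | X + Y = 8] = (11/18) / (1/9) = 11/2.

11/2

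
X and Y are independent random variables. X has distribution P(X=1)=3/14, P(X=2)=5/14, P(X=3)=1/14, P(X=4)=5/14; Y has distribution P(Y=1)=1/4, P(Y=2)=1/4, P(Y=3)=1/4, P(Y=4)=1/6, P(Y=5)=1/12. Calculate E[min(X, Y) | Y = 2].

25/14

P(Y = 2) = 1/4.
Summing min(X,Y)·P(x,y) over outcomes with Y = 2 gives 25/56.
E[min(X, Y) | Y = 2] = (25/56) / (1/4) = 25/14.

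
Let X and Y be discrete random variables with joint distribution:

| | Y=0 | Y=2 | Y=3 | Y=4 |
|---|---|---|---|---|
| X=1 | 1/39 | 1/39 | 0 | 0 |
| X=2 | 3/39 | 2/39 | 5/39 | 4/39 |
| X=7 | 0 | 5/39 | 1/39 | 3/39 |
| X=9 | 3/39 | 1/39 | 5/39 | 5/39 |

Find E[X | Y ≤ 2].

83/16

P(Y ≤ 2) = 16/39.
Σ X·P over the event = 1·(1/39) + 1·(1/39) + 2·(3/39) + 2·(2/39) + 7·(5/39) + 9·(3/39) + 9·(1/39) = 83/39.
E[X | Y ≤ 2] = (83/39) / (16/39) = 83/16.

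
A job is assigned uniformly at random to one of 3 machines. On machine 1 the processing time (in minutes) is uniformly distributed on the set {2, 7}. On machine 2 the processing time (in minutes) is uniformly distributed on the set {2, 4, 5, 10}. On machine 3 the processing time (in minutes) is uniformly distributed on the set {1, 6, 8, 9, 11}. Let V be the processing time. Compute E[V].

67/12

E[V | machine 1] = (2+7)/2 = 9/2.
E[V | machine 2] = (2+4+5+10)/4 = 21/4.
E[V | machine 3] = (1+6+8+9+11)/5 = 7.
E[V] = (1/3)·(9/2) + (1/3)·(21/4) + (1/3)·(7) = 67/12.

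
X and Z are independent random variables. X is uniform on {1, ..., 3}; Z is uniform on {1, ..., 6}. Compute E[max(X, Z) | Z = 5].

P(Z = 5) = 1/6.
Summing max(X,Z)·P(x,y) over outcomes with Z = 5 gives 5/6.
E[max(X, Z) | Z = 5] = (5/6) / (1/6) = 5.

5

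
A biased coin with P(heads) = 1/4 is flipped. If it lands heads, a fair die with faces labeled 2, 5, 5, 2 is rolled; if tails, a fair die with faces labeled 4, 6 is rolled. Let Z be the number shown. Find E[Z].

37/8

E[Z | heads] = (2+5+5+2)/4 = 7/2.
E[Z | tails] = (4+6)/2 = 5.
E[Z] = (1/4)·(7/2) + (3/4)·(5) = 37/8.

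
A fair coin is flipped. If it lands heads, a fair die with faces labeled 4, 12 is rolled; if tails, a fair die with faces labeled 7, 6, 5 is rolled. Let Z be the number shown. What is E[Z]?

E[Z | heads] = (4+12)/2 = 8.
E[Z | tails] = (7+6+5)/3 = 6.
By the law of total expectation,
E[Z] = (1/2)·(8) + (1/2)·(6) = 7.

7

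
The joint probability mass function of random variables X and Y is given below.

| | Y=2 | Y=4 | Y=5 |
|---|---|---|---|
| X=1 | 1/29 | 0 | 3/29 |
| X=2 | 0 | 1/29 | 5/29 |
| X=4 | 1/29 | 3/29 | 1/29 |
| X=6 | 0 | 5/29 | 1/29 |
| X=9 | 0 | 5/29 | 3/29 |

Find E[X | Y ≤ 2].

5/2

P(Y ≤ 2) = 2/29.
Σ X·P over the event = 1·(1/29) + 4·(1/29) = 5/29.
E[X | Y ≤ 2] = (5/29) / (2/29) = 5/2.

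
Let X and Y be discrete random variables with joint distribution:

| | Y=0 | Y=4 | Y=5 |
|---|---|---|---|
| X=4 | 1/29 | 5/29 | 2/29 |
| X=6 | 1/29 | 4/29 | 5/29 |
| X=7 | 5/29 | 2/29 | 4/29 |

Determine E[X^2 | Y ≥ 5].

P(Y ≥ 5) = 11/29.
Σ X^2·P over the event = 16·(2/29) + 36·(5/29) + 49·(4/29) = 408/29.
E[X^2 | Y ≥ 5] = (408/29) / (11/29) = 408/11.

408/11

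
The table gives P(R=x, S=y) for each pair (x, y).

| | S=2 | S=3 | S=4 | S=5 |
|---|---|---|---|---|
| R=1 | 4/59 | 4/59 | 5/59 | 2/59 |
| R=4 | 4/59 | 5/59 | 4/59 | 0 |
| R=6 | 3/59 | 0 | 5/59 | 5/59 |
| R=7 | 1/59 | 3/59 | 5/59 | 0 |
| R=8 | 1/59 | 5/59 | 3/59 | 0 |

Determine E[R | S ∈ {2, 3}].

23/5

P(S ∈ {2, 3}) = 30/59.
Summing R·P(R=x,S=y) over the conditioning event gives 138/59.
E[R | S ∈ {2, 3}] = (138/59) / (30/59) = 23/5.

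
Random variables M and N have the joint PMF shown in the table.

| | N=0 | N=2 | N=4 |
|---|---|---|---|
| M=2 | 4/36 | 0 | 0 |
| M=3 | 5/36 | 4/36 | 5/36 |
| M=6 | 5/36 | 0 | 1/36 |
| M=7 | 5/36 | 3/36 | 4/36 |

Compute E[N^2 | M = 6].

P(M = 6) = 1/6.
Σ N^2·P over the event = 0·(5/36) + 16·(1/36) = 4/9.
E[N^2 | M = 6] = (4/9) / (1/6) = 8/3.

8/3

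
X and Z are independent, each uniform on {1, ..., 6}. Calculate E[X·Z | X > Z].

35/3

P(X > Z) = 5/12.
Summing XZ·P(x,y) over outcomes with X > Z gives 175/36.
E[X·Z | X > Z] = (175/36) / (5/12) = 35/3.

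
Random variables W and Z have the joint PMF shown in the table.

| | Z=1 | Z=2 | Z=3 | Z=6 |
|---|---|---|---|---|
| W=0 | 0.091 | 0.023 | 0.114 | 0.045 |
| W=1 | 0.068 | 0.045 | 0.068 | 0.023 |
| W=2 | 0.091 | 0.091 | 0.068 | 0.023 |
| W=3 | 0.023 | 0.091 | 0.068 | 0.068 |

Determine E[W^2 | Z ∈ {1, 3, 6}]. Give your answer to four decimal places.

P(Z ∈ {1, 3, 6}) = 0.750.
Summing W^2·P(W=x,Z=y) over the conditioning event gives 2.318.
E[W^2 | Z ∈ {1, 3, 6}] = (2.318) / (0.750) = 3.0907.

3.0907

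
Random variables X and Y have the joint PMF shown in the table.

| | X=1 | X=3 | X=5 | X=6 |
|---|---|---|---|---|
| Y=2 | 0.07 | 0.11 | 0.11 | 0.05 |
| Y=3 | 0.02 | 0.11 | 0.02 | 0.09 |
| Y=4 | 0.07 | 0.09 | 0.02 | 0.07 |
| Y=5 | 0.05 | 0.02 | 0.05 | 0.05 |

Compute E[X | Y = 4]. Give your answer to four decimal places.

3.4400

P(Y = 4) = 0.25.
Σ X·P over the event = 1·(0.07) + 3·(0.09) + 5·(0.02) + 6·(0.07) = 0.86.
E[X | Y = 4] = (0.86) / (0.25) = 3.4400.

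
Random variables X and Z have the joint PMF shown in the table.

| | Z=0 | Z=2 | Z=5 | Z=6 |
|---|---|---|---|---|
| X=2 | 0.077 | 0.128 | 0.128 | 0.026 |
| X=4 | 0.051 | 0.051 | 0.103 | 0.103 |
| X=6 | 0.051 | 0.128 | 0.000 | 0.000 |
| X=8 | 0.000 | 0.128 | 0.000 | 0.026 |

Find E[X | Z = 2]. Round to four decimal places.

5.1770

P(Z = 2) = 0.435.
Σ X·P over the event = 2·(0.128) + 4·(0.051) + 6·(0.128) + 8·(0.128) = 2.252.
E[X | Z = 2] = (2.252) / (0.435) = 5.1770.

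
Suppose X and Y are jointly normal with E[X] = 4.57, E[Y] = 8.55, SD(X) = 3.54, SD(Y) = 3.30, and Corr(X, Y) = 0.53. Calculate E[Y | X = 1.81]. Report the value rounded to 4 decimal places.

7.1864

For a bivariate normal, E[Y | X=x] = μ_Y + ρ·(σ_Y/σ_X)·(x − μ_X).
E[Y | X=1.81] = 8.55 + (0.53)·(3.30/3.54)·(1.81 − (4.57)) = 8.55 + (0.49407)·(-2.76) = 7.1864.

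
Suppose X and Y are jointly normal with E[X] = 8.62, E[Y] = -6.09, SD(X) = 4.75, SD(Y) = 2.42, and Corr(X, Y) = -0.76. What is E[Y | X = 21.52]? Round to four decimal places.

For a bivariate normal, E[Y | X=x] = μ_Y + ρ·(σ_Y/σ_X)·(x − μ_X).
E[Y | X=21.52] = -6.09 + (-0.76)·(2.42/4.75)·(21.52 − (8.62)) = -6.09 + (-0.3872)·(12.9) = -11.0849.

-11.0849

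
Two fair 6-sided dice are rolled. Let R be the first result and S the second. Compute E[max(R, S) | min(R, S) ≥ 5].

Outcomes with min(R, S) ≥ 5: (5,5), (5,6), (6,5), (6,6), each with probability 1/36.
E[max(R, S) | min(R, S) ≥ 5] = (5 + 6 + 6 + 6) / 4 = 23/4.

23/4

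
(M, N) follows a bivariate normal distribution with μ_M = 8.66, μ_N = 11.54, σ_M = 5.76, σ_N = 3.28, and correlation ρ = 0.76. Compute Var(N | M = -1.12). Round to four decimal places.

For a bivariate normal, Var(N | M=x) = σ_N²(1 − ρ²).
Var(N | M=-1.12) = (3.28)²·(1 − (0.76)²) = 10.7584·0.4224 = 4.5443.

4.5443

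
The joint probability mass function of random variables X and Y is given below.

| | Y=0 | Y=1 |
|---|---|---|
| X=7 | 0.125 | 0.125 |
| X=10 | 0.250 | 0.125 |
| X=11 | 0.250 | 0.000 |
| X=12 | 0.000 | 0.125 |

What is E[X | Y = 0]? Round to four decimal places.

P(Y = 0) = 0.625.
Σ X·P over the event = 7·(0.125) + 10·(0.250) + 11·(0.250) = 6.125.
E[X | Y = 0] = (6.125) / (0.625) = 9.8000.

9.8000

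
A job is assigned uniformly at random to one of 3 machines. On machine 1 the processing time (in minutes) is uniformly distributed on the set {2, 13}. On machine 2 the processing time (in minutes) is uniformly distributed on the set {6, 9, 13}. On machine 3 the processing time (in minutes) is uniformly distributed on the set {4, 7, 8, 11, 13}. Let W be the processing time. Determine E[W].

763/90

E[W | machine 1] = (2+13)/2 = 15/2.
E[W | machine 2] = (6+9+13)/3 = 28/3.
E[W | machine 3] = (4+7+8+11+13)/5 = 43/5.
By the law of total expectation,
E[W] = (1/3)·(15/2) + (1/3)·(28/3) + (1/3)·(43/5) = 763/90.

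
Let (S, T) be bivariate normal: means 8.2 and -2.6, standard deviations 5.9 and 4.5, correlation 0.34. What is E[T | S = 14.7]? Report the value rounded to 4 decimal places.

E[T | S=x] = μ_T + ρ(σ_T/σ_S)(x − μ_S) for jointly normal variables.
E[T | S=14.7] = -2.6 + (0.34)·(4.5/5.9)·(14.7 − (8.2)) = -2.6 + (0.25932)·(6.5) = -0.9144.

-0.9144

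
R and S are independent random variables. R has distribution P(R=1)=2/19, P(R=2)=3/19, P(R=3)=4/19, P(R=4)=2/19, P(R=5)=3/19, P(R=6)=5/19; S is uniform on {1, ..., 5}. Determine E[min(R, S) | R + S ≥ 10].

P(R + S ≥ 10) = 13/95.
Summing min(R,S)·P(x,y) over outcomes with R + S ≥ 10 gives 12/19.
E[min(R, S) | R + S ≥ 10] = (12/19) / (13/95) = 60/13.

60/13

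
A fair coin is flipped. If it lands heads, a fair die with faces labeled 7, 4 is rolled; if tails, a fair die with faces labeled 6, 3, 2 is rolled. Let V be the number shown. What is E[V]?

55/12

E[V | heads] = (7+4)/2 = 11/2.
E[V | tails] = (6+3+2)/3 = 11/3.
By the law of total expectation,
E[V] = (1/2)·(11/2) + (1/2)·(11/3) = 55/12.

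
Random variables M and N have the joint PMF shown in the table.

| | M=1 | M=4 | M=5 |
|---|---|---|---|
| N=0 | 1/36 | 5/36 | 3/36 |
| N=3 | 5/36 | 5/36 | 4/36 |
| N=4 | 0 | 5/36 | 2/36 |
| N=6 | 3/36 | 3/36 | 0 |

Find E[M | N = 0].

P(N = 0) = 1/4.
Σ M·P over the event = 1·(1/36) + 4·(5/36) + 5·(3/36) = 1.
E[M | N = 0] = (1) / (1/4) = 4.

4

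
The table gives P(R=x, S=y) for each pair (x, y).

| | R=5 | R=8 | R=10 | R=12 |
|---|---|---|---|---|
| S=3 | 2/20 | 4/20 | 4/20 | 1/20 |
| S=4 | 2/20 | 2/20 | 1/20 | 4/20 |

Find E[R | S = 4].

P(S = 4) = 9/20.
Summing R·P(R=x,S=y) over the conditioning event gives 21/5.
E[R | S = 4] = (21/5) / (9/20) = 28/3.

28/3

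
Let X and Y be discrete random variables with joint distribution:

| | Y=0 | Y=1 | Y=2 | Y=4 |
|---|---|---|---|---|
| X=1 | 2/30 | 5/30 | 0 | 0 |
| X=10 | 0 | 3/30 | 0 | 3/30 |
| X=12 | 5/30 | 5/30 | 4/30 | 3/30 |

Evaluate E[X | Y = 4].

P(Y = 4) = 1/5.
Σ X·P over the event = 10·(3/30) + 12·(3/30) = 11/5.
E[X | Y = 4] = (11/5) / (1/5) = 11.

11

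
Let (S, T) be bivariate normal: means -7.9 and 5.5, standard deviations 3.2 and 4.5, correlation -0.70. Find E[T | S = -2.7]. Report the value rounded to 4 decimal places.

The regression of T on S has slope ρ·σ_T/σ_S and passes through (μ_S, μ_T).
E[T | S=-2.7] = 5.5 + (-0.70)·(4.5/3.2)·(-2.7 − (-7.9)) = 5.5 + (-0.984375)·(5.2) = 0.3813.

0.3813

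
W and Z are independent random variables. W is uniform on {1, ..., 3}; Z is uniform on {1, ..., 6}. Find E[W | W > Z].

Outcomes with W > Z: (2,1), (3,1), (3,2), each with probability 1/18.
E[W | W > Z] = (2 + 3 + 3) / 3 = 8/3.

8/3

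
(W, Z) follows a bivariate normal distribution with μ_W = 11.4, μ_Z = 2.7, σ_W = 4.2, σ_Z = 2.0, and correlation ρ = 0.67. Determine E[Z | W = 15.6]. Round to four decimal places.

For a bivariate normal, E[Z | W=x] = μ_Z + ρ·(σ_Z/σ_W)·(x − μ_W).
E[Z | W=15.6] = 2.7 + (0.67)·(2.0/4.2)·(15.6 − (11.4)) = 2.7 + (0.31905)·(4.2) = 4.0400.

4.0400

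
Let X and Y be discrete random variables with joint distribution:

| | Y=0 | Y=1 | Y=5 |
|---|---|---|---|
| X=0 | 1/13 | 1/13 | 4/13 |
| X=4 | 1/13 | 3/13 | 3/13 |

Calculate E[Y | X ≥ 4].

P(X ≥ 4) = 7/13.
Σ Y·P over the event = 0·(1/13) + 1·(3/13) + 5·(3/13) = 18/13.
E[Y | X ≥ 4] = (18/13) / (7/13) = 18/7.

18/7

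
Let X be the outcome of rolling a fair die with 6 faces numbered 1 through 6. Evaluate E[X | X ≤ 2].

Given X ≤ 2, X is equally likely to be any of {1, 2}.
E[X | X ≤ 2] = (1 + 2) / 2 = 3/2.

3/2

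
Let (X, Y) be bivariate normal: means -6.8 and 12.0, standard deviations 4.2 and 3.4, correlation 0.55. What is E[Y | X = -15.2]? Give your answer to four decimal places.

8.2600

E[Y | X=x] = μ_Y + ρ(σ_Y/σ_X)(x − μ_X) for jointly normal variables.
E[Y | X=-15.2] = 12.0 + (0.55)·(3.4/4.2)·(-15.2 − (-6.8)) = 12.0 + (0.44524)·(-8.4) = 8.2600.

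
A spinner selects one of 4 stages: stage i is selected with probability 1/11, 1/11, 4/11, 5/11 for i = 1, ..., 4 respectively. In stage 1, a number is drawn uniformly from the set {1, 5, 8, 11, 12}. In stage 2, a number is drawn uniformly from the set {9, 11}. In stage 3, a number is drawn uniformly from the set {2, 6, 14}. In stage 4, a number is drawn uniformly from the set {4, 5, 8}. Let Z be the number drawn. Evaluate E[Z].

1126/165

E[Z | stage 1] = (1+5+8+11+12)/5 = 37/5.
E[Z | stage 2] = (9+11)/2 = 10.
E[Z | stage 3] = (2+6+14)/3 = 22/3.
E[Z | stage 4] = (4+5+8)/3 = 17/3.
E[Z] = (1/11)·(37/5) + (1/11)·(10) + (4/11)·(22/3) + (5/11)·(17/3) = 1126/165.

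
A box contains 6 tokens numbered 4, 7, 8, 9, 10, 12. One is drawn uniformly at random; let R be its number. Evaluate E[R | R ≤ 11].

38/5

P(R ≤ 11) = 5/6.
Σ over the event: 4·1/6 + 7·1/6 + 8·1/6 + 9·1/6 + 10·1/6 = 19/3.
E[R | R ≤ 11] = (19/3) / (5/6) = 38/5.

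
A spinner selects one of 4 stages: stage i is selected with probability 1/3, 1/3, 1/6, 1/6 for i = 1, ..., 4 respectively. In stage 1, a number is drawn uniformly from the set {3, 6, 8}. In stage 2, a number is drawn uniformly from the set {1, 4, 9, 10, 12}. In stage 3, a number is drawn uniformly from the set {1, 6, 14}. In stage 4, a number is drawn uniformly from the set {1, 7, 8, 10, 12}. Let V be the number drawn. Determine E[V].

E[V | stage 1] = (3+6+8)/3 = 17/3.
E[V | stage 2] = (1+4+9+10+12)/5 = 36/5.
E[V | stage 3] = (1+6+14)/3 = 7.
E[V | stage 4] = (1+7+8+10+12)/5 = 38/5.
E[V] = (1/3)·(17/3) + (1/3)·(36/5) + (1/6)·(7) + (1/6)·(38/5) = 121/18.

121/18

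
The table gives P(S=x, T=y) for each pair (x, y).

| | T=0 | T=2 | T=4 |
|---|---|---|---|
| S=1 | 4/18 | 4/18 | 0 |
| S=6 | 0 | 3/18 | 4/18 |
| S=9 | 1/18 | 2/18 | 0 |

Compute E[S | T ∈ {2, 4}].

64/13

P(T ∈ {2, 4}) = 13/18.
Σ S·P over the event = 1·(4/18) + 6·(3/18) + 6·(4/18) + 9·(2/18) = 32/9.
E[S | T ∈ {2, 4}] = (32/9) / (13/18) = 64/13.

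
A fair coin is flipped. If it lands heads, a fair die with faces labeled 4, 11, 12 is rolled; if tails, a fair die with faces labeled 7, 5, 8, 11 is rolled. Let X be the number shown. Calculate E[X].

E[X | heads] = (4+11+12)/3 = 9.
E[X | tails] = (7+5+8+11)/4 = 31/4.
By the law of total expectation,
E[X] = (1/2)·(9) + (1/2)·(31/4) = 67/8.

67/8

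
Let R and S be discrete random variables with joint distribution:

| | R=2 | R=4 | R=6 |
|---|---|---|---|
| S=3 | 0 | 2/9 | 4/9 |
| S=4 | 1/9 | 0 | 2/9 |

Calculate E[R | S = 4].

P(S = 4) = 1/3.
Σ R·P over the event = 2·(1/9) + 6·(2/9) = 14/9.
E[R | S = 4] = (14/9) / (1/3) = 14/3.

14/3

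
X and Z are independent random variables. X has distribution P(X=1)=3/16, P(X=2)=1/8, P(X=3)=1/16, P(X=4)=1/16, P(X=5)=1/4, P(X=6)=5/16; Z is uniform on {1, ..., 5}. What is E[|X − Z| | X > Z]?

21/8

P(X > Z) = 3/5.
Summing |X−Z|·P(x,y) over outcomes with X > Z gives 63/40.
E[|X − Z| | X > Z] = (63/40) / (3/5) = 21/8.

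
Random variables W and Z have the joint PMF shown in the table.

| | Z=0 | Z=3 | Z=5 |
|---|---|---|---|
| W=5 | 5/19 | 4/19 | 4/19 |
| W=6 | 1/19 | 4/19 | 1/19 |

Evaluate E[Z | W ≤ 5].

32/13

P(W ≤ 5) = 13/19.
Σ Z·P over the event = 0·(5/19) + 3·(4/19) + 5·(4/19) = 32/19.
E[Z | W ≤ 5] = (32/19) / (13/19) = 32/13.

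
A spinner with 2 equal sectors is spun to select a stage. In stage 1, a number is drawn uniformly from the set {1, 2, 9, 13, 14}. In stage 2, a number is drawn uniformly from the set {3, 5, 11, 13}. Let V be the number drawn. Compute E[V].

79/10

E[V | stage 1] = (1+2+9+13+14)/5 = 39/5.
E[V | stage 2] = (3+5+11+13)/4 = 8.
E[V] = (1/2)·(39/5) + (1/2)·(8) = 79/10.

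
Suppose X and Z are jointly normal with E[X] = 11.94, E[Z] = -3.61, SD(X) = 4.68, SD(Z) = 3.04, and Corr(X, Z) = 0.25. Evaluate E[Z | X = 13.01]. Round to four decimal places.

-3.4362

The regression of Z on X has slope ρ·σ_Z/σ_X and passes through (μ_X, μ_Z).
E[Z | X=13.01] = -3.61 + (0.25)·(3.04/4.68)·(13.01 − (11.94)) = -3.61 + (0.16239)·(1.07) = -3.4362.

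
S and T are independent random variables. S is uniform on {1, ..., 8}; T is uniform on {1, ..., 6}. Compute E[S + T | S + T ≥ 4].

P(S + T ≥ 4) = 15/16.
Summing (S+T)·P(x,y) over outcomes with S + T ≥ 4 gives 47/6.
E[S + T | S + T ≥ 4] = (47/6) / (15/16) = 376/45.

376/45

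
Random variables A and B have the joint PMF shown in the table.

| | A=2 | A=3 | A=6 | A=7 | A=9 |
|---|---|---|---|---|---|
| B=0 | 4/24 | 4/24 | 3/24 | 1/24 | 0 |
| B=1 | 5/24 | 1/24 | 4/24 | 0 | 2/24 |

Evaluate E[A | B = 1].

P(B = 1) = 1/2.
Σ A·P over the event = 2·(5/24) + 3·(1/24) + 6·(4/24) + 9·(2/24) = 55/24.
E[A | B = 1] = (55/24) / (1/2) = 55/12.

55/12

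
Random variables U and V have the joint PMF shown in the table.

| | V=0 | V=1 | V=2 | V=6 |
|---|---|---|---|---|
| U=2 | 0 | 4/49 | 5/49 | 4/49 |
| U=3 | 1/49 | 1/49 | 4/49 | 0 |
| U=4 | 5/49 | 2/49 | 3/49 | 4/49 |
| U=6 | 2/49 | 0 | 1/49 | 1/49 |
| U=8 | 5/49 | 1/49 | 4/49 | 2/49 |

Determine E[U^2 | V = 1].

P(V = 1) = 8/49.
Σ U^2·P over the event = 4·(4/49) + 9·(1/49) + 16·(2/49) + 64·(1/49) = 121/49.
E[U^2 | V = 1] = (121/49) / (8/49) = 121/8.

121/8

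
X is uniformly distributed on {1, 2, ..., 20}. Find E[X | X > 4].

25/2

P(X > 4) = 4/5.
E[X | X > 4] = (10) / (4/5) = 25/2.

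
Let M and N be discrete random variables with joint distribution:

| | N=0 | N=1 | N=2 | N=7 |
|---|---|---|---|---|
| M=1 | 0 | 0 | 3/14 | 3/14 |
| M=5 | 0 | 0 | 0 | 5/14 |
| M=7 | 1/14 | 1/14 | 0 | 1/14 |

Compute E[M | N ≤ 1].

P(N ≤ 1) = 1/7.
Σ M·P over the event = 7·(1/14) + 7·(1/14) = 1.
E[M | N ≤ 1] = (1) / (1/7) = 7.

7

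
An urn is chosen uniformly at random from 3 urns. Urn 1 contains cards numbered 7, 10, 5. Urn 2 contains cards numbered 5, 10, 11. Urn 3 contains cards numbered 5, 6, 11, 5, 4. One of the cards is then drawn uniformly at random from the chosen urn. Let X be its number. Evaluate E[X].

E[X | urn 1] = (7+10+5)/3 = 22/3.
E[X | urn 2] = (5+10+11)/3 = 26/3.
E[X | urn 3] = (5+6+11+5+4)/5 = 31/5.
By the law of total expectation,
E[X] = (1/3)·(22/3) + (1/3)·(26/3) + (1/3)·(31/5) = 37/5.

37/5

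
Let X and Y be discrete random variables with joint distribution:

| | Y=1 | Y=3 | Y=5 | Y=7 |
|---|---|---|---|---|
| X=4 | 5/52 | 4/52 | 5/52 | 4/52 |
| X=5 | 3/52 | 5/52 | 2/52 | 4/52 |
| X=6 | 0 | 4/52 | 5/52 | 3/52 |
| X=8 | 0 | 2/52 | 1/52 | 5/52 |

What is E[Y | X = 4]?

35/9

P(X = 4) = 9/26.
Σ Y·P over the event = 1·(5/52) + 3·(4/52) + 5·(5/52) + 7·(4/52) = 35/26.
E[Y | X = 4] = (35/26) / (9/26) = 35/9.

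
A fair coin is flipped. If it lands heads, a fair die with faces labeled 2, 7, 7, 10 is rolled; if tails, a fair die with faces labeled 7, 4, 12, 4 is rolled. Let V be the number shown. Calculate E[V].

53/8

E[V | heads] = (2+7+7+10)/4 = 13/2.
E[V | tails] = (7+4+12+4)/4 = 27/4.
By the law of total expectation,
E[V] = (1/2)·(13/2) + (1/2)·(27/4) = 53/8.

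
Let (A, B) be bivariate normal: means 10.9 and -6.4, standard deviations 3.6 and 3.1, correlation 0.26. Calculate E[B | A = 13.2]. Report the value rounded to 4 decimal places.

For a bivariate normal, E[B | A=x] = μ_B + ρ·(σ_B/σ_A)·(x − μ_A).
E[B | A=13.2] = -6.4 + (0.26)·(3.1/3.6)·(13.2 − (10.9)) = -6.4 + (0.22389)·(2.3) = -5.8851.

-5.8851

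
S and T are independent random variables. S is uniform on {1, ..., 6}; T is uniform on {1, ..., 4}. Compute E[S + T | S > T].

47/7

P(S > T) = 7/12.
Summing (S+T)·P(x,y) over outcomes with S > T gives 47/12.
E[S + T | S > T] = (47/12) / (7/12) = 47/7.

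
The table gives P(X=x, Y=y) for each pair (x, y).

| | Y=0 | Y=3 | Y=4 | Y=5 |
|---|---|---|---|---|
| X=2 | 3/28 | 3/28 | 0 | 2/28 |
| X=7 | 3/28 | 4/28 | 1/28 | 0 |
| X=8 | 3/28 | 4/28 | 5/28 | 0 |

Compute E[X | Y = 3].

6

P(Y = 3) = 11/28.
Σ X·P over the event = 2·(3/28) + 7·(4/28) + 8·(4/28) = 33/14.
E[X | Y = 3] = (33/14) / (11/28) = 6.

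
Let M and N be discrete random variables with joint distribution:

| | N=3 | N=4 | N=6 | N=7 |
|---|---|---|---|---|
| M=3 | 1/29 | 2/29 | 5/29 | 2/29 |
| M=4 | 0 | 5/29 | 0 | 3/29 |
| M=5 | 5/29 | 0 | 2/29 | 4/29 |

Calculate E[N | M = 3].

P(M = 3) = 10/29.
Σ N·P over the event = 3·(1/29) + 4·(2/29) + 6·(5/29) + 7·(2/29) = 55/29.
E[N | M = 3] = (55/29) / (10/29) = 11/2.

11/2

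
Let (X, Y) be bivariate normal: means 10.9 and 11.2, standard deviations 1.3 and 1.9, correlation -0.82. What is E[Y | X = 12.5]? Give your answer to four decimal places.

E[Y | X=x] = μ_Y + ρ(σ_Y/σ_X)(x − μ_X) for jointly normal variables.
E[Y | X=12.5] = 11.2 + (-0.82)·(1.9/1.3)·(12.5 − (10.9)) = 11.2 + (-1.19846)·(1.6) = 9.2825.

9.2825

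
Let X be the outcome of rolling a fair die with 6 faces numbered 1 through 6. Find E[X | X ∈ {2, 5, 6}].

P(X ∈ {2, 5, 6}) = 1/2.
Σ over the event: 2·1/6 + 5·1/6 + 6·1/6 = 13/6.
E[X | X ∈ {2, 5, 6}] = (13/6) / (1/2) = 13/3.

13/3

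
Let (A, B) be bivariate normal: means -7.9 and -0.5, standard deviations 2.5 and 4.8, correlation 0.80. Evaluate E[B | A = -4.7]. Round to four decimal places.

For a bivariate normal, E[B | A=x] = μ_B + ρ·(σ_B/σ_A)·(x − μ_A).
E[B | A=-4.7] = -0.5 + (0.80)·(4.8/2.5)·(-4.7 − (-7.9)) = -0.5 + (1.536)·(3.2) = 4.4152.

4.4152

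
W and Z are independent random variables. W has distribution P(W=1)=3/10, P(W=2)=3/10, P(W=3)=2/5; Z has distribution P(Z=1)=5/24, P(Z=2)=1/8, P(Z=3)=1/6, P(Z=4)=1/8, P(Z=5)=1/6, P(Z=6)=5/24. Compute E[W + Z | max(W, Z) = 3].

43/9

P(max(W, Z) = 3) = 3/10.
Summing (W+Z)·P(x,y) over outcomes with max(W, Z) = 3 gives 43/30.
E[W + Z | max(W, Z) = 3] = (43/30) / (3/10) = 43/9.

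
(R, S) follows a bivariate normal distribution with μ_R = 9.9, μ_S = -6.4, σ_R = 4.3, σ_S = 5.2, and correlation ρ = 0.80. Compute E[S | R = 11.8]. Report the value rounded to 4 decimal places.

-4.5619

For a bivariate normal, E[S | R=x] = μ_S + ρ·(σ_S/σ_R)·(x − μ_R).
E[S | R=11.8] = -6.4 + (0.80)·(5.2/4.3)·(11.8 − (9.9)) = -6.4 + (0.96744)·(1.9) = -4.5619.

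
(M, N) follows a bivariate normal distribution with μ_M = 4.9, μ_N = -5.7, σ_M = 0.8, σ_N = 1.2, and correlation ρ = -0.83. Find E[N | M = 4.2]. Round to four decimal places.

-4.8285

For a bivariate normal, E[N | M=x] = μ_N + ρ·(σ_N/σ_M)·(x − μ_M).
E[N | M=4.2] = -5.7 + (-0.83)·(1.2/0.8)·(4.2 − (4.9)) = -5.7 + (-1.245)·(-0.7) = -4.8285.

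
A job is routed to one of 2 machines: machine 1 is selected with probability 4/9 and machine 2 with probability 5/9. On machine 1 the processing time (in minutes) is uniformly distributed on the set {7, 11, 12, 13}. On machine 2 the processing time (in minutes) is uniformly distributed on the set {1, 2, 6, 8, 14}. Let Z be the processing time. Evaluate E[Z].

E[Z | machine 1] = (7+11+12+13)/4 = 43/4.
E[Z | machine 2] = (1+2+6+8+14)/5 = 31/5.
By the law of total expectation,
E[Z] = (4/9)·(43/4) + (5/9)·(31/5) = 74/9.

74/9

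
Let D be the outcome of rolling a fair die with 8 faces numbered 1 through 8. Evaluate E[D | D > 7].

Given D > 7, D is equally likely to be any of {8}.
E[D | D > 7] = (8) / 1 = 8.

8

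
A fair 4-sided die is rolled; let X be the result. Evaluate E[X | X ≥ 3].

Given X ≥ 3, X is equally likely to be any of {3, 4}.
E[X | X ≥ 3] = (3 + 4) / 2 = 7/2.

7/2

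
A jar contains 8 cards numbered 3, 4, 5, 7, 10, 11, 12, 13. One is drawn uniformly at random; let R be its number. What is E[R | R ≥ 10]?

P(R ≥ 10) = 1/2.
Σ over the event: 10·1/8 + 11·1/8 + 12·1/8 + 13·1/8 = 23/4.
E[R | R ≥ 10] = (23/4) / (1/2) = 23/2.

23/2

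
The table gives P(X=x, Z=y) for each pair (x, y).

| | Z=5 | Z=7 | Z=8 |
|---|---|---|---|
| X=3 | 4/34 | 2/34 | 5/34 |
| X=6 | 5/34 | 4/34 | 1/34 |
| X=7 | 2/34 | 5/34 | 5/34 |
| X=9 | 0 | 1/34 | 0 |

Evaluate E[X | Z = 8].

P(Z = 8) = 11/34.
Σ X·P over the event = 3·(5/34) + 6·(1/34) + 7·(5/34) = 28/17.
E[X | Z = 8] = (28/17) / (11/34) = 56/11.

56/11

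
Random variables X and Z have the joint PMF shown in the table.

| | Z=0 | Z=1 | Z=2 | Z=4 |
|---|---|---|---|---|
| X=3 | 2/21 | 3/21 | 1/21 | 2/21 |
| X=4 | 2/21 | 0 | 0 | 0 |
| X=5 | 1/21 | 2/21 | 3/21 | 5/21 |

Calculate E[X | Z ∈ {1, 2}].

37/9

P(Z ∈ {1, 2}) = 3/7.
Σ X·P over the event = 3·(3/21) + 3·(1/21) + 5·(2/21) + 5·(3/21) = 37/21.
E[X | Z ∈ {1, 2}] = (37/21) / (3/7) = 37/9.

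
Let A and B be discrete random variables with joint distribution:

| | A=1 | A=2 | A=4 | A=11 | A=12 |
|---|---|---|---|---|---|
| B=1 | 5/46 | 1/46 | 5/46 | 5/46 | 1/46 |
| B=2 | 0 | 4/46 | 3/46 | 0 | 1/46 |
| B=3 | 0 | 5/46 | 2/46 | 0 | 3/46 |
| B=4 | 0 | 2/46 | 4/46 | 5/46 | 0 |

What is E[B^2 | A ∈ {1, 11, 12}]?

61/10

P(A ∈ {1, 11, 12}) = 10/23.
Σ B^2·P over the event = 1·(5/46) + 1·(5/46) + 16·(5/46) + 1·(1/46) + 4·(1/46) + 9·(3/46) = 61/23.
E[B^2 | A ∈ {1, 11, 12}] = (61/23) / (10/23) = 61/10.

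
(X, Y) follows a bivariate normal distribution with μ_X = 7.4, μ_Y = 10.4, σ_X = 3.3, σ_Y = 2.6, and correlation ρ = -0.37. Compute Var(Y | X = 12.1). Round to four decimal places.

5.8346

For a bivariate normal, Var(Y | X=x) = σ_Y²(1 − ρ²).
Var(Y | X=12.1) = (2.6)²·(1 − (-0.37)²) = 6.76·0.8631 = 5.8346.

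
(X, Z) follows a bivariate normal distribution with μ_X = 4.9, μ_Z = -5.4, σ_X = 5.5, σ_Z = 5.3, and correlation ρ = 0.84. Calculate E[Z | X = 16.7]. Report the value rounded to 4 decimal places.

For a bivariate normal, E[Z | X=x] = μ_Z + ρ·(σ_Z/σ_X)·(x − μ_X).
E[Z | X=16.7] = -5.4 + (0.84)·(5.3/5.5)·(16.7 − (4.9)) = -5.4 + (0.809455)·(11.8) = 4.1516.

4.1516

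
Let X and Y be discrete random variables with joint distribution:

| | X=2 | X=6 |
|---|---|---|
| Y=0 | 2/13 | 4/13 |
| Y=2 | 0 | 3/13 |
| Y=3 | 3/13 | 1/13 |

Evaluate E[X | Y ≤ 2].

46/9

P(Y ≤ 2) = 9/13.
Σ X·P over the event = 2·(2/13) + 6·(4/13) + 6·(3/13) = 46/13.
E[X | Y ≤ 2] = (46/13) / (9/13) = 46/9.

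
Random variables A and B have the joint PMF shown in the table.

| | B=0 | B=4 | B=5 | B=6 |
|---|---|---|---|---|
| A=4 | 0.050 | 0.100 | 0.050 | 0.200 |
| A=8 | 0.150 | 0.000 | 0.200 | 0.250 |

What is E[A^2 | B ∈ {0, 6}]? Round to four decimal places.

P(B ∈ {0, 6}) = 0.650.
Summing A^2·P(A=x,B=y) over the conditioning event gives 29.600.
E[A^2 | B ∈ {0, 6}] = (29.600) / (0.650) = 45.5385.

45.5385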